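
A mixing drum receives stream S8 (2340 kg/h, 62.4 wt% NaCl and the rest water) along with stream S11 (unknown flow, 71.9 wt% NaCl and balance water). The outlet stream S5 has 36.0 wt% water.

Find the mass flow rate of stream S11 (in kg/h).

Let S11 be the unknown flow. Total out = 2340 + S11.
water balance: 879.84 + 0.281·S11 = 0.360·(2340 + S11)
(0.281 − 0.360)·S11 = 0.360×2340 − 879.84 = -37.44
S11 = -37.44 / -0.079 = 473.92 kg/h

473.9 kg/h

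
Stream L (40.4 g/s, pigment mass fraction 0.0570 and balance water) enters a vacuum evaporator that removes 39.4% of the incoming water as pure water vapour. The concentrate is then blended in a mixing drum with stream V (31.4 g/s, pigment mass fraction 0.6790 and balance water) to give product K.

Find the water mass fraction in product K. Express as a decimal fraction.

0.5840

Vapour removed = 0.394×0.943×40.4 = 15.01 g/s; concentrate = 25.39 g/s.
water reaching the mixer = 23.087 (from concentrate) + 31.4×0.321 = 33.166 g/s.
Product flow = 25.39 + 31.4 = 56.79 g/s; water fraction = 0.5840.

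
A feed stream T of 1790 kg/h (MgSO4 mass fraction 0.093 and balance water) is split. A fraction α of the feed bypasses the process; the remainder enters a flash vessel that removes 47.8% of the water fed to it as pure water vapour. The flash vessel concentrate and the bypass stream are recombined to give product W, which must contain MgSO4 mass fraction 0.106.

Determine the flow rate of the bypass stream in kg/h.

1284 kg/h

All 1790×0.093 = 166.47 kg/h of MgSO4 reaches W, so W = 166.47/0.106 = 1570.5 kg/h and vapour = 219.53 kg/h.
The evaporator receives (1−α)·1790 of feed at 0.907 water and removes 0.478 of that water:
0.478×0.907×(1−α)×1790 = 219.53
(1−α) = 219.53/776.05 = 0.2829;  α = 0.7171.
Bypass flow = 0.7171×1790 = 1283.6 kg/h.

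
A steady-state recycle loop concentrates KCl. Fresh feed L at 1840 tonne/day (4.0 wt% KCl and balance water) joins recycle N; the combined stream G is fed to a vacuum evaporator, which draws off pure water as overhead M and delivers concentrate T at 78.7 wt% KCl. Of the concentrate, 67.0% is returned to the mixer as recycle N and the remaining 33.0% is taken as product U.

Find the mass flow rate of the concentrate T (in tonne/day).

283.4 tonne/day

Overall KCl balance (none leaves overhead): KCl in fresh feed = KCl in product, i.e. 1840×0.040 = (1−0.670)·T·0.787.
T = 73.6/(0.787×0.330) = 283.39 tonne/day.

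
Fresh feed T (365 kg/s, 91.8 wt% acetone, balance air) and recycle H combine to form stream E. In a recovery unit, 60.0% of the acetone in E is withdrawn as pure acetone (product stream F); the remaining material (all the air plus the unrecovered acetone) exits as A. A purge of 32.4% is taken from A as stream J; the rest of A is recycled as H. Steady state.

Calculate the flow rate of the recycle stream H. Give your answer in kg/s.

186.6 kg/s

air enters only via T and leaves only via the purge: 365×0.082 = 0.324×(air in A), and the recovery unit passes all air, so air in E = air in A = 92.377 kg/s.
acetone in E: m_A = 365×0.918 + (1−0.324)·(1−0.600)·m_A, so m_A = 335.07/0.7296 = 459.25 kg/s.
A = (1−0.600)×459.25 + 92.377 = 276.08 kg/s.
Recycle H = (1−0.324)×276.08 = 186.63 kg/s.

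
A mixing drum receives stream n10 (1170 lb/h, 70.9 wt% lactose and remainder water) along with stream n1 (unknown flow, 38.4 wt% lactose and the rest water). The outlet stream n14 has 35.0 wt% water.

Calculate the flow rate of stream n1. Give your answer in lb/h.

Let n1 be the unknown flow. Total out = 1170 + n1.
water balance: 340.47 + 0.616·n1 = 0.350·(1170 + n1)
(0.616 − 0.350)·n1 = 0.350×1170 − 340.47 = 69.03
n1 = 69.03 / 0.266 = 259.51 lb/h

259.5 lb/h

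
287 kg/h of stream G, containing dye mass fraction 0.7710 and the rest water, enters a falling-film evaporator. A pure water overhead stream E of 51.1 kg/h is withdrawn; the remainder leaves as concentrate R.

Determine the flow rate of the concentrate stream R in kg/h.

235.9 kg/h

Concentrate = 287 − 51.1 = 235.9 kg/h.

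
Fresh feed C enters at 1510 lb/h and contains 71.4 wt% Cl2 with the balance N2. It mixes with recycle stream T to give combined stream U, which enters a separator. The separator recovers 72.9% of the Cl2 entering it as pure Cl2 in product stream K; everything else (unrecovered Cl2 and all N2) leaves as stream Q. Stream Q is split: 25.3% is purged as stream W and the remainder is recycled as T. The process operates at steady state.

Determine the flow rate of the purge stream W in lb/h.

524.5 lb/h

N2 enters only via C and leaves only via the purge: 1510×0.286 = 0.253×(N2 in Q), and the separator passes all N2, so N2 in U = N2 in Q = 1707 lb/h.
Cl2 in U: m_A = 1510×0.714 + (1−0.253)·(1−0.729)·m_A, so m_A = 1078.1/0.7976 = 1351.8 lb/h.
Q = (1−0.729)×1351.8 + 1707 = 2073.3 lb/h.
Purge W = 0.253×2073.3 = 524.54 lb/h.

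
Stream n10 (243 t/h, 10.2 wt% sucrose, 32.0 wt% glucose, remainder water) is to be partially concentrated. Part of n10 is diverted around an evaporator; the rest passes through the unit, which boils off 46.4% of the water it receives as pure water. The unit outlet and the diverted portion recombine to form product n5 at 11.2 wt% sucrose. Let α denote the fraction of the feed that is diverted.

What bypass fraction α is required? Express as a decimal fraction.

0.667

All 243×0.102 = 24.786 t/h of sucrose reaches n5, so n5 = 24.786/0.112 = 221.3 t/h and vapour = 21.696 t/h.
The evaporator receives (1−α)·243 of feed at 0.578 water and removes 0.464 of that water:
0.464×0.578×(1−α)×243 = 21.696
(1−α) = 21.696/65.171 = 0.3329;  α = 0.6671.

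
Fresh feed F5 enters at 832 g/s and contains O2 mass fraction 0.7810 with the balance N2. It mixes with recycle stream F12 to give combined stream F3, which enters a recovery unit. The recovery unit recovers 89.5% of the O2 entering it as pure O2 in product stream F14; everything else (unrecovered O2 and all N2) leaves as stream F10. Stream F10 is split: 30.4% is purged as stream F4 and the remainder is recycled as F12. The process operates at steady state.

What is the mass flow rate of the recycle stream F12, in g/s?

N2 enters only via F5 and leaves only via the purge: 832×0.219 = 0.304×(N2 in F10), and the recovery unit passes all N2, so N2 in F3 = N2 in F10 = 599.37 g/s.
O2 in F3: m_A = 832×0.781 + (1−0.304)·(1−0.895)·m_A, so m_A = 649.79/0.9269 = 701.02 g/s.
F10 = (1−0.895)×701.02 + 599.37 = 672.98 g/s.
Recycle F12 = (1−0.304)×672.98 = 468.39 g/s.

468.4 g/s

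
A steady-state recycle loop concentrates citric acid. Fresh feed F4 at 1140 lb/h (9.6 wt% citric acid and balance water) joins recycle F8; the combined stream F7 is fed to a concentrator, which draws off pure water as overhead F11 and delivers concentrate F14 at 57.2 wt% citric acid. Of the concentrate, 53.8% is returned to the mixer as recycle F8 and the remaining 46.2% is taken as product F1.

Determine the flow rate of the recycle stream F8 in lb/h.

222.8 lb/h

Overall citric acid balance (none leaves overhead): citric acid in fresh feed = citric acid in product, i.e. 1140×0.096 = (1−0.538)·F14·0.572.
F14 = 109.44/(0.572×0.462) = 414.13 lb/h.
Recycle F8 = 0.538×414.13 = 222.8 lb/h.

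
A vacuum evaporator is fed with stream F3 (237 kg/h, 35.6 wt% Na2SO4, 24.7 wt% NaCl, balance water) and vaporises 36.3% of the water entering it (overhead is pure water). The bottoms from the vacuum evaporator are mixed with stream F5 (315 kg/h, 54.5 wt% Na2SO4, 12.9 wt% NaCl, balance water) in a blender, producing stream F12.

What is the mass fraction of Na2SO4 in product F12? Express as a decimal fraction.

0.494

Vapour removed = 0.363×0.397×237 = 34.154 kg/h; concentrate = 202.85 kg/h.
Na2SO4 reaching the mixer = 84.372 (from concentrate) + 315×0.545 = 256.05 kg/h.
Product flow = 202.85 + 315 = 517.85 kg/h; Na2SO4 fraction = 0.494.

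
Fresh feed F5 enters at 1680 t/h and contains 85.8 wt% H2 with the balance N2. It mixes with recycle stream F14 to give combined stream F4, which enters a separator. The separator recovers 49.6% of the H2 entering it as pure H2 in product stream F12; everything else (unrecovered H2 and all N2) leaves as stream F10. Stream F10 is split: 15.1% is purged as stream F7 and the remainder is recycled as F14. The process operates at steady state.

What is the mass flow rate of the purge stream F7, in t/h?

430.3 t/h

N2 enters only via F5 and leaves only via the purge: 1680×0.142 = 0.151×(N2 in F10), and the separator passes all N2, so N2 in F4 = N2 in F10 = 1579.9 t/h.
H2 in F4: m_A = 1680×0.858 + (1−0.151)·(1−0.496)·m_A, so m_A = 1441.4/0.5721 = 2519.5 t/h.
F10 = (1−0.496)×2519.5 + 1579.9 = 2849.7 t/h.
Purge F7 = 0.151×2849.7 = 430.31 t/h.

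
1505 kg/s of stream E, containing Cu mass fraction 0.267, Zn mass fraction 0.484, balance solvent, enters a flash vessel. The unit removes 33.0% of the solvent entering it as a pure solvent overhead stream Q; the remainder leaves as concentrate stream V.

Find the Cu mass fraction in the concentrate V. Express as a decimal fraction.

Cu is not removed: 1505×0.267 = 401.84 kg/s of Cu enters V.
solvent entering = 1505×0.249 = 374.75 kg/s; overhead removed = 0.330×374.75 = 123.67 kg/s.
Concentrate = 1505 − 123.67 = 1381.3 kg/s.
Mass fraction = 401.84/1381.3 = 0.291.

0.291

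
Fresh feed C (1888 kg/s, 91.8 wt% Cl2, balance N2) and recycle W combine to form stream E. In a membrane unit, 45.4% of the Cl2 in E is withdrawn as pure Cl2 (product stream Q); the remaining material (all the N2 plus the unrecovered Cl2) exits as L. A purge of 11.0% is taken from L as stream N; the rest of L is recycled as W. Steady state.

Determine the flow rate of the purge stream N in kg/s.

N2 enters only via C and leaves only via the purge: 1888×0.082 = 0.110×(N2 in L), and the membrane unit passes all N2, so N2 in E = N2 in L = 1407.4 kg/s.
Cl2 in E: m_A = 1888×0.918 + (1−0.110)·(1−0.454)·m_A, so m_A = 1733.2/0.5141 = 3371.6 kg/s.
L = (1−0.454)×3371.6 + 1407.4 = 3248.3 kg/s.
Purge N = 0.110×3248.3 = 357.31 kg/s.

357.3 kg/s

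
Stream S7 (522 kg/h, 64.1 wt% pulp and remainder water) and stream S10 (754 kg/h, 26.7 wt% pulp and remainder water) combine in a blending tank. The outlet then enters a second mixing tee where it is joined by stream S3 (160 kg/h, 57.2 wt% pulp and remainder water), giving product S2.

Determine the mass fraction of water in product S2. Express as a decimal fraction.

0.563

Overall, product flow = 1436 kg/h.
water in = 522×0.359 + 754×0.733 + 160×0.428 = 808.56 kg/h.
water fraction in S2 = 0.563.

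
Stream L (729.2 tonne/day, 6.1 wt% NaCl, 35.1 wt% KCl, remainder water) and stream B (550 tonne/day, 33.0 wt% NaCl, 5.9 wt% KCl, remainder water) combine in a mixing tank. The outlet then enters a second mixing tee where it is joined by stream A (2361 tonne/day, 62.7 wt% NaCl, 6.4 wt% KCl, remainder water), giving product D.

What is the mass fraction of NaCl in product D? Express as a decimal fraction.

Overall, product flow = 3640.2 tonne/day.
NaCl in = 729.2×0.061 + 550×0.330 + 2361×0.627 = 1706.3 tonne/day.
NaCl fraction in D = 0.469.

0.469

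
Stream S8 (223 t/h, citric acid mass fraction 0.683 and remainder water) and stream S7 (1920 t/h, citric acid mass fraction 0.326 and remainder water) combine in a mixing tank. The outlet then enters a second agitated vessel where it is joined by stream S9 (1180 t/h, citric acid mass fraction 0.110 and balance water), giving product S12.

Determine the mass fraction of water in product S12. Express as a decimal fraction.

0.727

Overall, product flow = 3323 t/h.
water in = 223×0.317 + 1920×0.674 + 1180×0.890 = 2415 t/h.
water fraction in S12 = 0.727.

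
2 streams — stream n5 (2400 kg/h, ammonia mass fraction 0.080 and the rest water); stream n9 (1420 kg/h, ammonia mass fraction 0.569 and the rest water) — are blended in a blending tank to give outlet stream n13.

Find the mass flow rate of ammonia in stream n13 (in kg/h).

ammonia out = ammonia in = 2400×0.080 + 1420×0.569 = 999.98 kg/h.

1000 kg/h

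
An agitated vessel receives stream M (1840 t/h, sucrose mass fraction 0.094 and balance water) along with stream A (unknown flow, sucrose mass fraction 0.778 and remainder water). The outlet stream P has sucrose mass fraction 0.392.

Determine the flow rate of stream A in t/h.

1421 t/h

Let A be the unknown flow. Total out = 1840 + A.
sucrose balance: 172.96 + 0.778·A = 0.392·(1840 + A)
(0.778 − 0.392)·A = 0.392×1840 − 172.96 = 548.32
A = 548.32 / 0.386 = 1420.5 t/h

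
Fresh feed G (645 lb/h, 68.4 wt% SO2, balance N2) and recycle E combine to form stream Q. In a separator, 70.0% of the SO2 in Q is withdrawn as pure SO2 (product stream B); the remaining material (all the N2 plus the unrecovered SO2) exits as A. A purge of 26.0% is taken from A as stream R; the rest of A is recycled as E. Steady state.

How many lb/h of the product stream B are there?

396.9 lb/h

SO2 in Q: m_A = 645×0.684 + (1−0.260)·(1−0.700)·m_A, so m_A = 441.18/0.7780 = 567.07 lb/h.
Product B = 0.700×567.07 = 396.95 lb/h.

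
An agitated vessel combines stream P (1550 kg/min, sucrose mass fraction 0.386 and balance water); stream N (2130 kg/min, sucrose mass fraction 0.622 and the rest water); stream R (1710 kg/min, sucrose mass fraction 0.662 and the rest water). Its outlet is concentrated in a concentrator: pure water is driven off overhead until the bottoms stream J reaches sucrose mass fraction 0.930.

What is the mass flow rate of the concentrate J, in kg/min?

3285 kg/min

sucrose entering = 1550×0.386 + 2130×0.622 + 1710×0.662 = 3055.2 kg/min.
All sucrose reports to J, so J = 3055.2/0.930 = 3285.1 kg/min.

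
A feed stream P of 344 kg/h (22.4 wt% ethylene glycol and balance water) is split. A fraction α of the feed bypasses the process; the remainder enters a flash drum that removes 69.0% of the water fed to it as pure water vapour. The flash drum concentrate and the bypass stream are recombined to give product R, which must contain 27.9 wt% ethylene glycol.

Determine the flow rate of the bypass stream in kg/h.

All 344×0.224 = 77.056 kg/h of ethylene glycol reaches R, so R = 77.056/0.279 = 276.19 kg/h and vapour = 67.814 kg/h.
The evaporator receives (1−α)·344 of feed at 0.776 water and removes 0.690 of that water:
0.690×0.776×(1−α)×344 = 67.814
(1−α) = 67.814/184.19 = 0.3682;  α = 0.6318.
Bypass flow = 0.6318×344 = 217.35 kg/h.

217.3 kg/h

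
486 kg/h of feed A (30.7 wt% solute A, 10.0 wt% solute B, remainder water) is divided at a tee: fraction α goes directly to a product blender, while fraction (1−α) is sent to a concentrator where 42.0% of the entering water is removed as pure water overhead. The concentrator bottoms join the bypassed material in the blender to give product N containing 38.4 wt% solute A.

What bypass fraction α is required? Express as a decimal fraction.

All 486×0.307 = 149.2 kg/h of solute A reaches N, so N = 149.2/0.384 = 388.55 kg/h and vapour = 97.453 kg/h.
The evaporator receives (1−α)·486 of feed at 0.593 water and removes 0.420 of that water:
0.420×0.593×(1−α)×486 = 97.453
(1−α) = 97.453/121.04 = 0.8051;  α = 0.1949.

0.195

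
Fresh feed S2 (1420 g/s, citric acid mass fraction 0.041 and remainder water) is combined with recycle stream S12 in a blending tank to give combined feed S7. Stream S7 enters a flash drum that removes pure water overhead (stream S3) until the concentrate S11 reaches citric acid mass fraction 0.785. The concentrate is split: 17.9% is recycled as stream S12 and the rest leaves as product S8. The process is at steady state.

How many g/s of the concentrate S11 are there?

Overall citric acid balance (none leaves overhead): citric acid in fresh feed = citric acid in product, i.e. 1420×0.041 = (1−0.179)·S11·0.785.
S11 = 58.22/(0.785×0.821) = 90.336 g/s.

90.34 g/s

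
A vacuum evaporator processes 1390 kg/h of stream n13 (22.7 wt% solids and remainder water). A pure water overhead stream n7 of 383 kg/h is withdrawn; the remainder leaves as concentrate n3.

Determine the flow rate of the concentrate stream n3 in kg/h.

1007 kg/h

Concentrate = 1390 − 383 = 1007 kg/h.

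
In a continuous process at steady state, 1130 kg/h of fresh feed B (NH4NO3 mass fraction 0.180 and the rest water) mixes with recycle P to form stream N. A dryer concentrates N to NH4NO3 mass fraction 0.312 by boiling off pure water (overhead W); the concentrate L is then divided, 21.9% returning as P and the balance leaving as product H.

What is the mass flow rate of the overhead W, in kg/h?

Overall NH4NO3 balance (none leaves overhead): NH4NO3 in fresh feed = NH4NO3 in product, i.e. 1130×0.180 = (1−0.219)·L·0.312.
L = 203.4/(0.312×0.781) = 834.73 kg/h.
Recycle P = 0.219×834.73 = 182.81 kg/h.
Combined feed N = 1130 + 182.81 = 1312.8 kg/h.
Overhead W = N − L = 1312.8 − 834.73 = 478.08 kg/h.

478.1 kg/h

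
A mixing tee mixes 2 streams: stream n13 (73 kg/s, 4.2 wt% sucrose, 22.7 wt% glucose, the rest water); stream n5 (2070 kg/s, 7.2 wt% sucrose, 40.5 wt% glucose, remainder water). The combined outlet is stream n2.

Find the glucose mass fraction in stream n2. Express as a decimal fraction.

Total flow out = 73 + 2070 = 2143 kg/s.
glucose in = 73×0.227 + 2070×0.405 = 854.92 kg/s.
glucose mass fraction in n2 = 854.92/2143 = 0.399.

0.399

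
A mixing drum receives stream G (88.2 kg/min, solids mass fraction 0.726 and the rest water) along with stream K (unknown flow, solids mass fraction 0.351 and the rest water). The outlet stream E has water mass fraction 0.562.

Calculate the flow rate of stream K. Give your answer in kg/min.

292 kg/min

Let K be the unknown flow. Total out = 88.2 + K.
water balance: 24.167 + 0.649·K = 0.562·(88.2 + K)
(0.649 − 0.562)·K = 0.562×88.2 − 24.167 = 25.402
K = 25.402 / 0.087 = 291.97 kg/min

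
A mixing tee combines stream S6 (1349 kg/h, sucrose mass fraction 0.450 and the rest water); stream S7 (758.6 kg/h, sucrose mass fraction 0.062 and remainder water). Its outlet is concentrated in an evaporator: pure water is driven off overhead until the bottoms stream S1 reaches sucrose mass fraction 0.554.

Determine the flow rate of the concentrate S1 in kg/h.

1181 kg/h

sucrose entering = 1349×0.450 + 758.6×0.062 = 654.08 kg/h.
All sucrose reports to S1, so S1 = 654.08/0.554 = 1180.7 kg/h.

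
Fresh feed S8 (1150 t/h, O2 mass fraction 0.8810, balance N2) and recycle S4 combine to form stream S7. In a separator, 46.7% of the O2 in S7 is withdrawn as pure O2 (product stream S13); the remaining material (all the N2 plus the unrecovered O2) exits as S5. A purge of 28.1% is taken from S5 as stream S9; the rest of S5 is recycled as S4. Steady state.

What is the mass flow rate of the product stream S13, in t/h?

767.1 t/h

O2 in S7: m_A = 1150×0.881 + (1−0.281)·(1−0.467)·m_A, so m_A = 1013.1/0.6168 = 1642.7 t/h.
Product S13 = 0.467×1642.7 = 767.12 t/h.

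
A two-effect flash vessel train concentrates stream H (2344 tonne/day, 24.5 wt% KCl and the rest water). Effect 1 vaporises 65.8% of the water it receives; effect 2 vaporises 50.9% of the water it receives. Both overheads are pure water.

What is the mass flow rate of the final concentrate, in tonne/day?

871.5 tonne/day

water in feed = 2344×0.755 = 1769.7 tonne/day.
After stage 1: water left = (1−0.658)×1769.7 = 605.24; stream total = 1179.5 tonne/day.
After stage 2: water left = (1−0.509)×605.24 = 297.17; final concentrate = 871.45 tonne/day.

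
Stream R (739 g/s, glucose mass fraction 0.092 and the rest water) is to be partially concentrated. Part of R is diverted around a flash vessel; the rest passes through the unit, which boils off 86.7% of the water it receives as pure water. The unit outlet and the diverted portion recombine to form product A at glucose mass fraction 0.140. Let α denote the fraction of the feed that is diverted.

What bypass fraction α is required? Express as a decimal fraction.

0.564

All 739×0.092 = 67.988 g/s of glucose reaches A, so A = 67.988/0.140 = 485.63 g/s and vapour = 253.37 g/s.
The evaporator receives (1−α)·739 of feed at 0.908 water and removes 0.867 of that water:
0.867×0.908×(1−α)×739 = 253.37
(1−α) = 253.37/581.77 = 0.4355;  α = 0.5645.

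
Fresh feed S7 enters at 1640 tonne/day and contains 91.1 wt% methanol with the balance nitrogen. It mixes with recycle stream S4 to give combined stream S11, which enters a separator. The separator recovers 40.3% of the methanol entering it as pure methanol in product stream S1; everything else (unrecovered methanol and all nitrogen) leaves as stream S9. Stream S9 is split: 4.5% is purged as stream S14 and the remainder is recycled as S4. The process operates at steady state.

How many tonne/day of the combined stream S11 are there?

6719 tonne/day

nitrogen enters only via S7 and leaves only via the purge: 1640×0.089 = 0.045×(nitrogen in S9), and the separator passes all nitrogen, so nitrogen in S11 = nitrogen in S9 = 3243.6 tonne/day.
methanol in S11: m_A = 1640×0.911 + (1−0.045)·(1−0.403)·m_A, so m_A = 1494/0.4299 = 3475.6 tonne/day.
S11 = 3475.6 + 3243.6 = 6719.2 tonne/day.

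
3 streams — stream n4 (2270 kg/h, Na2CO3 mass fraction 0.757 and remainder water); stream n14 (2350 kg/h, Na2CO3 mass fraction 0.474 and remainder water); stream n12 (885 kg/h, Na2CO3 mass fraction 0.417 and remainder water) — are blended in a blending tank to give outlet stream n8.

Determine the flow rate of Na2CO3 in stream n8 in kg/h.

3201 kg/h

Na2CO3 out = Na2CO3 in = 2270×0.757 + 2350×0.474 + 885×0.417 = 3201.3 kg/h.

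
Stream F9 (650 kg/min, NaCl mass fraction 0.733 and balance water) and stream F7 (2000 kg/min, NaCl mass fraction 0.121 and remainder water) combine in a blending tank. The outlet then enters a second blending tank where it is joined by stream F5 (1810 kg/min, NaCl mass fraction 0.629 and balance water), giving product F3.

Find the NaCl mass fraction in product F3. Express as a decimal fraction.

0.416

Overall, product flow = 4460 kg/min.
NaCl in = 650×0.733 + 2000×0.121 + 1810×0.629 = 1856.9 kg/min.
NaCl fraction in F3 = 0.416.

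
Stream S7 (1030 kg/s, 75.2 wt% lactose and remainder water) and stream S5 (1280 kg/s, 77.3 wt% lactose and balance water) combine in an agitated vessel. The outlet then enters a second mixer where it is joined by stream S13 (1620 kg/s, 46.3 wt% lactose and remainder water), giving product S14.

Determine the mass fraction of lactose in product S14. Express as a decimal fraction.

0.6397

Overall, product flow = 3930 kg/s.
lactose in = 1030×0.752 + 1280×0.773 + 1620×0.463 = 2514.1 kg/s.
lactose fraction in S14 = 0.6397.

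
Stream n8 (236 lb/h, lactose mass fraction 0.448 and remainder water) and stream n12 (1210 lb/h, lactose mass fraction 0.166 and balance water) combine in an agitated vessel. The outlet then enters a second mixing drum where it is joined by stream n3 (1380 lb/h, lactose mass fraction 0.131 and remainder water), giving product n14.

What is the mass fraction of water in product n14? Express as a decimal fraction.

0.828

Overall, product flow = 2826 lb/h.
water in = 236×0.552 + 1210×0.834 + 1380×0.869 = 2338.6 lb/h.
water fraction in n14 = 0.828.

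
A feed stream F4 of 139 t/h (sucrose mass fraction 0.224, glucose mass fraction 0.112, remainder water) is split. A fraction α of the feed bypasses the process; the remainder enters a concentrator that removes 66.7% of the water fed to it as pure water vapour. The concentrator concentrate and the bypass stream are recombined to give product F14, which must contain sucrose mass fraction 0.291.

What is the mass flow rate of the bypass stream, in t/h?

All 139×0.224 = 31.136 t/h of sucrose reaches F14, so F14 = 31.136/0.291 = 107 t/h and vapour = 32.003 t/h.
The evaporator receives (1−α)·139 of feed at 0.664 water and removes 0.667 of that water:
0.667×0.664×(1−α)×139 = 32.003
(1−α) = 32.003/61.561 = 0.5199;  α = 0.4801.
Bypass flow = 0.4801×139 = 66.739 t/h.

66.74 t/h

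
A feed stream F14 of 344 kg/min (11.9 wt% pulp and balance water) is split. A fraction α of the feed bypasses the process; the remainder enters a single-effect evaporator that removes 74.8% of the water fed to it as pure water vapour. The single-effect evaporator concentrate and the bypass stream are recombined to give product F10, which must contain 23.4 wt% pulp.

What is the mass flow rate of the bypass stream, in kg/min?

87.46 kg/min

All 344×0.119 = 40.936 kg/min of pulp reaches F10, so F10 = 40.936/0.234 = 174.94 kg/min and vapour = 169.06 kg/min.
The evaporator receives (1−α)·344 of feed at 0.881 water and removes 0.748 of that water:
0.748×0.881×(1−α)×344 = 169.06
(1−α) = 169.06/226.69 = 0.7458;  α = 0.2542.
Bypass flow = 0.2542×344 = 87.455 kg/min.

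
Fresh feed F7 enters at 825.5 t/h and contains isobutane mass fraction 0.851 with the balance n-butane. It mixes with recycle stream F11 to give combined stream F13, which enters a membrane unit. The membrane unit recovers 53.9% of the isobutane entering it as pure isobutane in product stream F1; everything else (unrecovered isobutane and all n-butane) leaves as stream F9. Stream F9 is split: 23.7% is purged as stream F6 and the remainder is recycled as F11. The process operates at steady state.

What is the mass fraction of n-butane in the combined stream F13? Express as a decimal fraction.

0.324

n-butane enters only via F7 and leaves only via the purge: 825.5×0.149 = 0.237×(n-butane in F9), and the membrane unit passes all n-butane, so n-butane in F13 = n-butane in F9 = 518.99 t/h.
isobutane in F13: m_A = 825.5×0.851 + (1−0.237)·(1−0.539)·m_A, so m_A = 702.5/0.6483 = 1083.7 t/h.
F13 = 1083.7 + 518.99 = 1602.7 t/h.
n-butane fraction in F13 = 518.99/1602.7 = 0.324.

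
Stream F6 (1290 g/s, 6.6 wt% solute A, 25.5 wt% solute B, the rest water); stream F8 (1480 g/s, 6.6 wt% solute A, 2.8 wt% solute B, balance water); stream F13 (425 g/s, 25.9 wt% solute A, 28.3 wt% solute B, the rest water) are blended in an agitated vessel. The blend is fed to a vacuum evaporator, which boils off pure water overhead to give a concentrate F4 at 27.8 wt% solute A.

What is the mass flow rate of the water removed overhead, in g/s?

2141 g/s

solute A entering = 1290×0.066 + 1480×0.066 + 425×0.259 = 292.89 g/s.
All solute A reports to F4, so F4 = 292.89/0.278 = 1053.6 g/s.
Total feed = 3195 g/s; overhead = 3195 − 1053.6 = 2141.4 g/s.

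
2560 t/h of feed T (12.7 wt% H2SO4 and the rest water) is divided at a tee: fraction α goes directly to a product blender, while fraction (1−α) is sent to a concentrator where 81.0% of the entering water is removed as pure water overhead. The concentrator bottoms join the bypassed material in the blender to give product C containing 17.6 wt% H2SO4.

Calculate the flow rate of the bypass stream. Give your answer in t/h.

All 2560×0.127 = 325.12 t/h of H2SO4 reaches C, so C = 325.12/0.176 = 1847.3 t/h and vapour = 712.73 t/h.
The evaporator receives (1−α)·2560 of feed at 0.873 water and removes 0.810 of that water:
0.810×0.873×(1−α)×2560 = 712.73
(1−α) = 712.73/1810.3 = 0.3937;  α = 0.6063.
Bypass flow = 0.6063×2560 = 1552.1 t/h.

1552 t/h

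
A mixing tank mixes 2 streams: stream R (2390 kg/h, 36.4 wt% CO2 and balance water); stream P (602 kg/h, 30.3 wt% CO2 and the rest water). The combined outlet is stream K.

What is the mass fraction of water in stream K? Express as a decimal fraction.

Total flow out = 2390 + 602 = 2992 kg/h.
water in = 2390×0.636 + 602×0.697 = 1939.6 kg/h.
water mass fraction in K = 1939.6/2992 = 0.648.

0.648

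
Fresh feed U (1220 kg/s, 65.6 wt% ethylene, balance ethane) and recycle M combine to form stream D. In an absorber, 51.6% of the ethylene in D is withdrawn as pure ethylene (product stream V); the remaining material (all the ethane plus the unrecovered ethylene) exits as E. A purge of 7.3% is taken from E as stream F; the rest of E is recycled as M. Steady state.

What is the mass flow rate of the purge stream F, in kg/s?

471 kg/s

ethane enters only via U and leaves only via the purge: 1220×0.344 = 0.073×(ethane in E), and the absorber passes all ethane, so ethane in D = ethane in E = 5749 kg/s.
ethylene in D: m_A = 1220×0.656 + (1−0.073)·(1−0.516)·m_A, so m_A = 800.32/0.5513 = 1451.6 kg/s.
E = (1−0.516)×1451.6 + 5749 = 6451.6 kg/s.
Purge F = 0.073×6451.6 = 470.97 kg/s.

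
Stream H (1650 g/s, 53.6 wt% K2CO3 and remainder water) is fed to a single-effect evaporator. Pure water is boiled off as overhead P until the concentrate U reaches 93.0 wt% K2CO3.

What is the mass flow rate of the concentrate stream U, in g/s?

951 g/s

K2CO3 is conserved: 1650×0.536 = 884.4 g/s all reports to the concentrate.
Concentrate = 884.4/(target fraction) = 950.97 g/s.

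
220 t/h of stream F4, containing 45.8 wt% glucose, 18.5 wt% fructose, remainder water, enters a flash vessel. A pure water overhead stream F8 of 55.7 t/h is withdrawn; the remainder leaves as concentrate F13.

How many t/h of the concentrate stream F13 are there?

Concentrate = 220 − 55.7 = 164.3 t/h.

164.3 t/h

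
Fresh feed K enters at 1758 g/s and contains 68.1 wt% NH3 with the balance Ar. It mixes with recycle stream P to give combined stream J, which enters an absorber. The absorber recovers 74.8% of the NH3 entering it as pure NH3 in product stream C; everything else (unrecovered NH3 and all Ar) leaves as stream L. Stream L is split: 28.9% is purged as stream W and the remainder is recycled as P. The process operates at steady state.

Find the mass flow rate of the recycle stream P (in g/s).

1641 g/s

Ar enters only via K and leaves only via the purge: 1758×0.319 = 0.289×(Ar in L), and the absorber passes all Ar, so Ar in J = Ar in L = 1940.5 g/s.
NH3 in J: m_A = 1758×0.681 + (1−0.289)·(1−0.748)·m_A, so m_A = 1197.2/0.8208 = 1458.5 g/s.
L = (1−0.748)×1458.5 + 1940.5 = 2308 g/s.
Recycle P = (1−0.289)×2308 = 1641 g/s.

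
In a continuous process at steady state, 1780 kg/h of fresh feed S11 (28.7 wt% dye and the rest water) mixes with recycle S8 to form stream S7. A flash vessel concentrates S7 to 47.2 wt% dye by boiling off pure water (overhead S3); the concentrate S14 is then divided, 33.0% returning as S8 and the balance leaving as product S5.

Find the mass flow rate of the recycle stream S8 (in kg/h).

533.1 kg/h

Overall dye balance (none leaves overhead): dye in fresh feed = dye in product, i.e. 1780×0.287 = (1−0.330)·S14·0.472.
S14 = 510.86/(0.472×0.670) = 1615.4 kg/h.
Recycle S8 = 0.330×1615.4 = 533.09 kg/h.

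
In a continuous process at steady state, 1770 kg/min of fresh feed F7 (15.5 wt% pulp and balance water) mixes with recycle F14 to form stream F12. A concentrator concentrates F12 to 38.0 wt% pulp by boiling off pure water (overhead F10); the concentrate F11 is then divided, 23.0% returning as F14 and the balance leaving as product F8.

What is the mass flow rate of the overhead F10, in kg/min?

Overall pulp balance (none leaves overhead): pulp in fresh feed = pulp in product, i.e. 1770×0.155 = (1−0.230)·F11·0.380.
F11 = 274.35/(0.380×0.770) = 937.63 kg/min.
Recycle F14 = 0.230×937.63 = 215.65 kg/min.
Combined feed F12 = 1770 + 215.65 = 1985.7 kg/min.
Overhead F10 = F12 − F11 = 1985.7 − 937.63 = 1048 kg/min.

1048 kg/min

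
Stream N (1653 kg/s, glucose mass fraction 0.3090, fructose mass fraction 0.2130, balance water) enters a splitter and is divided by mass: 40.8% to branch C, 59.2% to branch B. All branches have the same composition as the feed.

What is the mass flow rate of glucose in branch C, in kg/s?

208.4 kg/s

Branch C total = 0.408×1653 = 674.42 kg/s.
glucose in C = 0.309×674.42 = 208.4 kg/s.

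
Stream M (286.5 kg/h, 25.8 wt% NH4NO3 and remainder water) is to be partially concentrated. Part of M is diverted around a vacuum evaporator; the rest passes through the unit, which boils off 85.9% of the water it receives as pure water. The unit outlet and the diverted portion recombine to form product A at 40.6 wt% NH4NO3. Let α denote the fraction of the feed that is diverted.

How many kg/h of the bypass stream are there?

122.6 kg/h

All 286.5×0.258 = 73.917 kg/h of NH4NO3 reaches A, so A = 73.917/0.406 = 182.06 kg/h and vapour = 104.44 kg/h.
The evaporator receives (1−α)·286.5 of feed at 0.742 water and removes 0.859 of that water:
0.859×0.742×(1−α)×286.5 = 104.44
(1−α) = 104.44/182.61 = 0.5719;  α = 0.4281.
Bypass flow = 0.4281×286.5 = 122.64 kg/h.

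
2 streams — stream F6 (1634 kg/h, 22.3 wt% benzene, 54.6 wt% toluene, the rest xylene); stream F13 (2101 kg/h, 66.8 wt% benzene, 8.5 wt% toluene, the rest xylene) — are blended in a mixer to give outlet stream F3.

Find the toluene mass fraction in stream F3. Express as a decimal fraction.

Total flow out = 1634 + 2101 = 3735 kg/h.
toluene in = 1634×0.546 + 2101×0.085 = 1070.7 kg/h.
toluene mass fraction in F3 = 1070.7/3735 = 0.287.

0.287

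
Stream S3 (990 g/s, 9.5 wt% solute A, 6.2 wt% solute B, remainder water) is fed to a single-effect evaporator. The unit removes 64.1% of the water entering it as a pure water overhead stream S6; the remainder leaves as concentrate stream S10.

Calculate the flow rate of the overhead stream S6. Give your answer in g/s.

water entering = 990×0.843 = 834.57 g/s; overhead removed = 0.641×834.57 = 534.96 g/s.

535 g/s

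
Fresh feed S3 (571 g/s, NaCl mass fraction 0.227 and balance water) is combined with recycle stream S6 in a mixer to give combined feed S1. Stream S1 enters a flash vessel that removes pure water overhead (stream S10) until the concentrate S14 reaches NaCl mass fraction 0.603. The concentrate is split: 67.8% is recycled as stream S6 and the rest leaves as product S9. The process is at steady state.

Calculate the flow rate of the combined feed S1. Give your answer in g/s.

1024 g/s

Overall NaCl balance (none leaves overhead): NaCl in fresh feed = NaCl in product, i.e. 571×0.227 = (1−0.678)·S14·0.603.
S14 = 129.62/(0.603×0.322) = 667.56 g/s.
Recycle S6 = 0.678×667.56 = 452.6 g/s.
Combined feed S1 = 571 + 452.6 = 1023.6 g/s.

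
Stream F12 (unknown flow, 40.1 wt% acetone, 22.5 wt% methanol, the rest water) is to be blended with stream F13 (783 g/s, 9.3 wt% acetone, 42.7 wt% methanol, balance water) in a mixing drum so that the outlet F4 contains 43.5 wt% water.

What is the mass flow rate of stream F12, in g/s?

577.6 g/s

Let F12 be the unknown flow. Total out = 783 + F12.
water balance: 375.84 + 0.374·F12 = 0.435·(783 + F12)
(0.374 − 0.435)·F12 = 0.435×783 − 375.84 = -35.235
F12 = -35.235 / -0.061 = 577.62 g/s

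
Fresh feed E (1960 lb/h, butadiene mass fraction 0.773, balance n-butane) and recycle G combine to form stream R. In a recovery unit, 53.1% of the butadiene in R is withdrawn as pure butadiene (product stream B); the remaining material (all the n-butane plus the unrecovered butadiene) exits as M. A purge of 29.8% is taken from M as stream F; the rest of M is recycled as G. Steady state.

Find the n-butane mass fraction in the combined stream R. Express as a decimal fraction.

n-butane enters only via E and leaves only via the purge: 1960×0.227 = 0.298×(n-butane in M), and the recovery unit passes all n-butane, so n-butane in R = n-butane in M = 1493 lb/h.
butadiene in R: m_A = 1960×0.773 + (1−0.298)·(1−0.531)·m_A, so m_A = 1515.1/0.6708 = 2258.7 lb/h.
R = 2258.7 + 1493 = 3751.8 lb/h.
n-butane fraction in R = 1493/3751.8 = 0.398.

0.398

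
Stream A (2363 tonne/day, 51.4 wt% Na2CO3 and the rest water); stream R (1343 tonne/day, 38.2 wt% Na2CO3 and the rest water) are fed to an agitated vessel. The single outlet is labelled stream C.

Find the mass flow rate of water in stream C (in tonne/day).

1978 tonne/day

water out = water in = 2363×0.486 + 1343×0.618 = 1978.4 tonne/day.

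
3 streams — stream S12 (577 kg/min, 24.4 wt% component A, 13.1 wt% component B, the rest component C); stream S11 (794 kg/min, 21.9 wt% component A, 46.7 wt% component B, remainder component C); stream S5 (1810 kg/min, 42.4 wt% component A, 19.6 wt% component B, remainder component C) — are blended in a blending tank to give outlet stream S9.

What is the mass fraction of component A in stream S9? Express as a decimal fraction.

Total flow out = 577 + 794 + 1810 = 3181 kg/min.
component A in = 577×0.244 + 794×0.219 + 1810×0.424 = 1082.1 kg/min.
component A mass fraction in S9 = 1082.1/3181 = 0.340.

0.340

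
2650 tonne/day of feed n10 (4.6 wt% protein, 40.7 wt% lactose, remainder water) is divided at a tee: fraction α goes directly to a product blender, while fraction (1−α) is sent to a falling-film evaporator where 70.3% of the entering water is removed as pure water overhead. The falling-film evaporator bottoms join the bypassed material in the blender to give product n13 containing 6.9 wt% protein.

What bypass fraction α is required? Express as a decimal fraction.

0.133

All 2650×0.046 = 121.9 tonne/day of protein reaches n13, so n13 = 121.9/0.069 = 1766.7 tonne/day and vapour = 883.33 tonne/day.
The evaporator receives (1−α)·2650 of feed at 0.547 water and removes 0.703 of that water:
0.703×0.547×(1−α)×2650 = 883.33
(1−α) = 883.33/1019 = 0.8668;  α = 0.1332.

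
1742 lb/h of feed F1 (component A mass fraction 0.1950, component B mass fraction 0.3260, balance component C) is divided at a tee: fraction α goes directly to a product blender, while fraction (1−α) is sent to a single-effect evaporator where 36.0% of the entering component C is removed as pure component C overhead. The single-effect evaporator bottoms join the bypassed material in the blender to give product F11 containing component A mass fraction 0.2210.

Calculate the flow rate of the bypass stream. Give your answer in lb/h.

All 1742×0.195 = 339.69 lb/h of component A reaches F11, so F11 = 339.69/0.221 = 1537.1 lb/h and vapour = 204.94 lb/h.
The evaporator receives (1−α)·1742 of feed at 0.479 component C and removes 0.360 of that component C:
0.360×0.479×(1−α)×1742 = 204.94
(1−α) = 204.94/300.39 = 0.6822;  α = 0.3178.
Bypass flow = 0.3178×1742 = 553.52 lb/h.

553.5 lb/h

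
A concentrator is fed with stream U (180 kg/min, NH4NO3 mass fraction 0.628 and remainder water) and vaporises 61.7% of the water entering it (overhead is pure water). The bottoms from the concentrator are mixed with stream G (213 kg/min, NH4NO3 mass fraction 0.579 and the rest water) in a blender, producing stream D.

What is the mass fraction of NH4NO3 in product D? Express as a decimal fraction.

Vapour removed = 0.617×0.372×180 = 41.314 kg/min; concentrate = 138.69 kg/min.
NH4NO3 reaching the mixer = 113.04 (from concentrate) + 213×0.579 = 236.37 kg/min.
Product flow = 138.69 + 213 = 351.69 kg/min; NH4NO3 fraction = 0.672.

0.672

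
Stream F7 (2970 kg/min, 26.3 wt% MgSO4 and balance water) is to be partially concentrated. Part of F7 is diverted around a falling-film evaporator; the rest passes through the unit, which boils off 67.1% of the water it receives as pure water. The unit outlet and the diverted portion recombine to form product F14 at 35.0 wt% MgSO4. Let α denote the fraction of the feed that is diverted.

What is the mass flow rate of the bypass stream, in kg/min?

All 2970×0.263 = 781.11 kg/min of MgSO4 reaches F14, so F14 = 781.11/0.350 = 2231.7 kg/min and vapour = 738.26 kg/min.
The evaporator receives (1−α)·2970 of feed at 0.737 water and removes 0.671 of that water:
0.671×0.737×(1−α)×2970 = 738.26
(1−α) = 738.26/1468.7 = 0.5026;  α = 0.4974.
Bypass flow = 0.4974×2970 = 1477.1 kg/min.

1477 kg/min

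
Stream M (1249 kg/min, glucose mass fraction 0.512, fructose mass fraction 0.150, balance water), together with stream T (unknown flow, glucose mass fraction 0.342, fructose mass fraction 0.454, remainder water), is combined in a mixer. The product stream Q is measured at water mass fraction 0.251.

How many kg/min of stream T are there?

2312 kg/min

Let T be the unknown flow. Total out = 1249 + T.
water balance: 422.16 + 0.204·T = 0.251·(1249 + T)
(0.204 − 0.251)·T = 0.251×1249 − 422.16 = -108.66
T = -108.66 / -0.047 = 2312 kg/min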